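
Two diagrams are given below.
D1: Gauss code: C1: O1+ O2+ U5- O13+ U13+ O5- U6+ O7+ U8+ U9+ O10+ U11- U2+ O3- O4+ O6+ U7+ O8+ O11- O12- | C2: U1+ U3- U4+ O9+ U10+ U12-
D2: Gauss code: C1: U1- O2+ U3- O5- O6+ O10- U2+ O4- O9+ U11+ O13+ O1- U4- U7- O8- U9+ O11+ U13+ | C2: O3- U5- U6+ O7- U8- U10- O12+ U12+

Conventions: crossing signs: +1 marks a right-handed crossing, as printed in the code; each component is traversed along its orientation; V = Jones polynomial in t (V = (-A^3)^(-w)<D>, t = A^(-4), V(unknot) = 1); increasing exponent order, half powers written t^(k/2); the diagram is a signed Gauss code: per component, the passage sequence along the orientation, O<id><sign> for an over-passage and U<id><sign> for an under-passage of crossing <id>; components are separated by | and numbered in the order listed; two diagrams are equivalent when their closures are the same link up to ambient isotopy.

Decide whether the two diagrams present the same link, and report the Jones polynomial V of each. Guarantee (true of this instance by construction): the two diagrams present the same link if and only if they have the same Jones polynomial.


same link: no
V(D1) = -t^(3/2) - 2t^(7/2) + t^(9/2) - t^(11/2) + t^(13/2)  [13 crossings, <D> = -A^-11 + A^-7 - A^-3 + 2A + A^9, w = +5]
V(D2) = -t^(-9/2) + t^(-7/2) - 3t^(-5/2) + 2t^(-3/2) - 2t^(-1/2) + 2t^(1/2) - t^(3/2)  (w -1, c 13, <D> = A^-9 - 2A^-5 + 2A^-1 - 2A^3 + 3A^7 - A^11 + A^15)
note: V(t) takes 2 values over 2 diagrams, fixing the grouping


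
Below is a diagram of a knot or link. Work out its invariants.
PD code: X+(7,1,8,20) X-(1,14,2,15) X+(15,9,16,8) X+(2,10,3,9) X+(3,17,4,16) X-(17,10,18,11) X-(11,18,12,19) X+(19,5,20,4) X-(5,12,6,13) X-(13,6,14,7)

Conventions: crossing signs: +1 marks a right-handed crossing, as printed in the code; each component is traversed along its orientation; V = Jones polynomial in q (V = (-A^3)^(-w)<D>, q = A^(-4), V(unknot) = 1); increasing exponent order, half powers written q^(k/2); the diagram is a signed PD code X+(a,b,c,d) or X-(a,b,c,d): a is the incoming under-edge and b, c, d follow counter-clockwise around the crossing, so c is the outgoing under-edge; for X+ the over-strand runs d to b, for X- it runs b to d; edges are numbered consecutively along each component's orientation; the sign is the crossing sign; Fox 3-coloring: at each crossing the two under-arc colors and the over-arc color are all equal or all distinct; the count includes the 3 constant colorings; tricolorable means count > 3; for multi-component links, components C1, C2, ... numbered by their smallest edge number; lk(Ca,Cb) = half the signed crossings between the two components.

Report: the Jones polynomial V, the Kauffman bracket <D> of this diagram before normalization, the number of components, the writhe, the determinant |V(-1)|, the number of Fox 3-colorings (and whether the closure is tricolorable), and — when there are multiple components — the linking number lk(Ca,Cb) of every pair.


Jones polynomial: V(q) = -q^-3 + 2q^-2 - 2q^-1 + 3 - 2q + 2q^2 - q^3
<D> = -A^-12 + 2A^-8 - 2A^-4 + 3 - 2A^4 + 2A^8 - A^12; writhe 0
components 1, writhe 0 (10 crossings)
3-colorings: 3 of 3^10, det 13 — not tricolorable
note: V spans 6 powers of q: at least 6 crossings in any diagram


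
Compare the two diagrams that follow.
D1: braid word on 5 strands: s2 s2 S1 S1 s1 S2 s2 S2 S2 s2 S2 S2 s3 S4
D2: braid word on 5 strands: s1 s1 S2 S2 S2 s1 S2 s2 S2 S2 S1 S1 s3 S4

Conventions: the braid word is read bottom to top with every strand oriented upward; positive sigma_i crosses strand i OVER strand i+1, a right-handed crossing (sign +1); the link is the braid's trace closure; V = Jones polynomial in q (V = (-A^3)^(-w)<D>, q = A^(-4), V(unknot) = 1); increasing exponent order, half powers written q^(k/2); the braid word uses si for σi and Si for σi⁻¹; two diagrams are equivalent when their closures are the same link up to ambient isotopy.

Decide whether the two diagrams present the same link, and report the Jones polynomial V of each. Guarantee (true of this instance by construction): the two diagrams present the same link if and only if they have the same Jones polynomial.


equivalent: no
V(D1) = 1  (w -2, c 14, <D> = A^-6)
D2 (bracket A^-4 + A^4 - A^8 + A^12 - A^16; 14 crossings at w = -4): V = -q^-7 + q^-6 - q^-5 + q^-4 + q^-2
why: 2 values of V(q) split the 2 diagrams


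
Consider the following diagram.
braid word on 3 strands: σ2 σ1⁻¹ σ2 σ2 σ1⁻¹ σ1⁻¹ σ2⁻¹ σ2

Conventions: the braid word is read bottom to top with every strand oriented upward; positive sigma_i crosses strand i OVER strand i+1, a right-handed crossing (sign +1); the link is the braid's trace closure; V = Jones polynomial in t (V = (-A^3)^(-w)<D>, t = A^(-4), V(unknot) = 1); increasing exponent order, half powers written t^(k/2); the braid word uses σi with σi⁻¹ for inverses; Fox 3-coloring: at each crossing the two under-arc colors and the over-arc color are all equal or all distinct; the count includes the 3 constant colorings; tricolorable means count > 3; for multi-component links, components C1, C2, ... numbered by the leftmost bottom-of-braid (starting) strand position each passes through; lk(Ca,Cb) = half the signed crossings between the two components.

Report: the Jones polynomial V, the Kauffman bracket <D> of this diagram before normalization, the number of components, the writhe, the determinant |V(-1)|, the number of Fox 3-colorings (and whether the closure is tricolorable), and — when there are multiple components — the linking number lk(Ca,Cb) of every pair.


V(t) = -t^-3 + 2t^-2 - 2t^-1 + 3 - 2t + 2t^2 - t^3
bracket: -A^-12 + 2A^-8 - 2A^-4 + 3 - 2A^4 + 2A^8 - A^12, w = 0
1 component, writhe 0, over 8 crossings
det 13, colorings 3 of 3^8 — not tricolorable
observation: w = 0 shifts under R1 moves; the (-A^3)^(0) factor cancels that in V


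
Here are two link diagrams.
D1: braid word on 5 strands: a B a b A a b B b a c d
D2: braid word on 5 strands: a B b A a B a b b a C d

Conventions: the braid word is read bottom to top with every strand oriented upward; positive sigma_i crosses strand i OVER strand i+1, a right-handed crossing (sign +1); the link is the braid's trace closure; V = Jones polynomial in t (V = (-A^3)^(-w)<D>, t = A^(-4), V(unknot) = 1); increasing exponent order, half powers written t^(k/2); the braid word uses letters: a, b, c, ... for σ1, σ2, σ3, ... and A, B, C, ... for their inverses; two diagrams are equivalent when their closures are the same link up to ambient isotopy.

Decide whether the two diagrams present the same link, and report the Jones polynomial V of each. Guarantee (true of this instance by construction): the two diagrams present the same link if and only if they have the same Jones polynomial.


same link: yes
V(D1) = t - t^2 + 2t^3 - t^4 + t^5 - t^6  [12 crossings, <D> = -A^-6 + A^-2 - A^2 + 2A^6 - A^10 + A^14, w = +6]
V(D2) = t - t^2 + 2t^3 - t^4 + t^5 - t^6  (w +4, c 12, <D> = -A^-12 + A^-8 - A^-4 + 2 - A^4 + A^8)
note: D2 (12 crossings) and D1 (12) are Markov-related braid presentations


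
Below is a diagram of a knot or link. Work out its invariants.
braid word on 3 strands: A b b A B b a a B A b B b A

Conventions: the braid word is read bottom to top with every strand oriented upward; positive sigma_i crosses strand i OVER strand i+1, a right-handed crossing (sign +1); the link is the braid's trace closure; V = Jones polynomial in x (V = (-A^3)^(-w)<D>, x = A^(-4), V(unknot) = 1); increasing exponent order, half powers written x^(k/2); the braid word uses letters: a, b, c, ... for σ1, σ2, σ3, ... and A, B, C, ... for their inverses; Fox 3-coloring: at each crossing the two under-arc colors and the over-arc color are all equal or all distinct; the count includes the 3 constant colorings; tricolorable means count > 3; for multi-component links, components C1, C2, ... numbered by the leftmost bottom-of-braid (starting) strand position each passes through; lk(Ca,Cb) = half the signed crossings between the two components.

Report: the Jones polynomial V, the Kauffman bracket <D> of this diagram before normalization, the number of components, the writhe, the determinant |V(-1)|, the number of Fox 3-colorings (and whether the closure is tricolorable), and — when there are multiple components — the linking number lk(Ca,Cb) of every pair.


Jones polynomial: V(x) = -x^-3 + 2x^-2 - 2x^-1 + 3 - 2x + 2x^2 - x^3
<D> = -A^-12 + 2A^-8 - 2A^-4 + 3 - 2A^4 + 2A^8 - A^12; writhe 0
components 1, writhe 0 (14 crossings)
3-colorings: 3 of 3^14, det 13 — not tricolorable
note: w = 0 (over 14 crossings) is diagram-only; (-A^3)^(0) removes it from V


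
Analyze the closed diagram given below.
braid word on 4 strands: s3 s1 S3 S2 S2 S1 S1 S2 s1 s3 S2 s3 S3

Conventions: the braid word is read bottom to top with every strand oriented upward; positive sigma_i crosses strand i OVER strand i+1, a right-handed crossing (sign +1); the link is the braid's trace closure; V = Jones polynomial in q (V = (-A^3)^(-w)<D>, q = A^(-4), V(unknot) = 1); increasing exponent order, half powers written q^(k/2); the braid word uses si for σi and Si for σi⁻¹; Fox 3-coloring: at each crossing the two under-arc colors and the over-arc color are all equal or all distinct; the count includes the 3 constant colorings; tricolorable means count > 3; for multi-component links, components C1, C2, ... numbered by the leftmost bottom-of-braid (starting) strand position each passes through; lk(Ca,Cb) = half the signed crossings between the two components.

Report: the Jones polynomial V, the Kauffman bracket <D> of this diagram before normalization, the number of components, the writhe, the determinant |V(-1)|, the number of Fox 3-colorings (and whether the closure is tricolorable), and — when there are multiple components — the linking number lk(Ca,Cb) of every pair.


V = q^-7 - 2q^-6 + 2q^-5 - 3q^-4 + 3q^-3 - 2q^-2 + 2q^-1
<D> = -2A^-5 + 2A^-1 - 3A^3 + 3A^7 - 2A^11 + 2A^15 - A^19 (w = -3)
1 component over 13 crossings, w = -3
9 Fox colorings among 3^13, |V(-1)| = 15: tricolorable
why: w = -3 (over 13 crossings) is diagram-only; (-A^3)^(3) removes it from V


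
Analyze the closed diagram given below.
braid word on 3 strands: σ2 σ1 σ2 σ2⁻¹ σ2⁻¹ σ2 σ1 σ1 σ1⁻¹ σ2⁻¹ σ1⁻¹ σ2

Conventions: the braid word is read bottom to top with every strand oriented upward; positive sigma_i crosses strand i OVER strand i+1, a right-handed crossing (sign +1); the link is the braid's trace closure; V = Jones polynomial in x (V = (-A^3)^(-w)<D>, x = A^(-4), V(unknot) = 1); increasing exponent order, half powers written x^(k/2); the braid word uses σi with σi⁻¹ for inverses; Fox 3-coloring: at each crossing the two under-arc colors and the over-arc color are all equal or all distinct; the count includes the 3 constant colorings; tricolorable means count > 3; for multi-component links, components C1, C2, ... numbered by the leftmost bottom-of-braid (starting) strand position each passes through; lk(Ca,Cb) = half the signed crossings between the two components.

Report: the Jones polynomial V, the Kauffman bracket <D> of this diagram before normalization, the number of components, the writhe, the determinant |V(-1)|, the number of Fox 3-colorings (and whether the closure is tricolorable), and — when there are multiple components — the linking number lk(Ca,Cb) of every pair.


Jones polynomial: V(x) = x + x^3 - x^4
<D> = -A^-10 + A^-6 + A^2; writhe +2
components 1, writhe +2 (12 crossings)
3-colorings: 9 of 3^12, det 3 — tricolorable
note: V spans 3 powers of x: at least 3 crossings in any diagram


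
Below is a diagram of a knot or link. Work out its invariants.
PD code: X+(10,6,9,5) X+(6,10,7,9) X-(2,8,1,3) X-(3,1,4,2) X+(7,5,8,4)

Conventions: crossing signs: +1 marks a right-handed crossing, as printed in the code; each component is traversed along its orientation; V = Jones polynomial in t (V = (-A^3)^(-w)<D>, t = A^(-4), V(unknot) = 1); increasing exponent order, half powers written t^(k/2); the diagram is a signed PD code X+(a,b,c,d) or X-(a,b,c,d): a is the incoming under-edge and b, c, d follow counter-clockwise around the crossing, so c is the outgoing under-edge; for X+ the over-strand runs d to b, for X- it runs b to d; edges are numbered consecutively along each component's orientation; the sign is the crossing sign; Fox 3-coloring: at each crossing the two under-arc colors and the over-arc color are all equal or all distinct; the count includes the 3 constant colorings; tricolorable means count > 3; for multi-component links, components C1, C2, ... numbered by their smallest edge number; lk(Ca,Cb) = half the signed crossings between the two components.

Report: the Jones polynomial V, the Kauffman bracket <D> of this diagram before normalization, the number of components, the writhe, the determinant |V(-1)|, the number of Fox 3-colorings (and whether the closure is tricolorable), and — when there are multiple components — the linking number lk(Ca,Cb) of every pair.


Jones polynomial: V(t) = t^-2 + 2 + t^2
<D> = -A^-5 - 2A^3 - A^11; writhe +1
components 3, writhe +1 (5 crossings)
linking number lk(C1,C2) = -1
lk(C1,C3): 0
lk(C2,C3) = +1
3-colorings: 3 of 3^5, det 4 — not tricolorable
note: w = +1 (over 5 crossings) is diagram-only; (-A^3)^(-1) removes it from V


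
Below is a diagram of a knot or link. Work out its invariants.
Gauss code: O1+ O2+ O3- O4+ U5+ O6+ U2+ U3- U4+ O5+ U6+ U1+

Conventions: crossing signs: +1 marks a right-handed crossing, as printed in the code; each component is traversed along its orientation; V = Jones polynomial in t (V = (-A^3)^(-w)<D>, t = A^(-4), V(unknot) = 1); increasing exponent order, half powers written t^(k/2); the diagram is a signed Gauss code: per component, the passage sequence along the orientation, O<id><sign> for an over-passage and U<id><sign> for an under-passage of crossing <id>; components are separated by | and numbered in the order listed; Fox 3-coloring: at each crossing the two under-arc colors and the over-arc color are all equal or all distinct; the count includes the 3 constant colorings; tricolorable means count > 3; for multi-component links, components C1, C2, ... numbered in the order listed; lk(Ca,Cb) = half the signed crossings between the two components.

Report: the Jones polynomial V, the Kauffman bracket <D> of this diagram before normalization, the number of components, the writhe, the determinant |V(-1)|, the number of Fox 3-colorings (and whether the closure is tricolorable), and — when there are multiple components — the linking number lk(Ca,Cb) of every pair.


Jones polynomial: V(t) = t + t^3 - t^4
<D> = -A^-4 + 1 + A^8; writhe +4
components 1, writhe +4 (6 crossings)
3-colorings: 9 of 3^6, det 3 — tricolorable
note: w = +4 shifts under R1 moves; the (-A^3)^(-4) factor cancels that in V


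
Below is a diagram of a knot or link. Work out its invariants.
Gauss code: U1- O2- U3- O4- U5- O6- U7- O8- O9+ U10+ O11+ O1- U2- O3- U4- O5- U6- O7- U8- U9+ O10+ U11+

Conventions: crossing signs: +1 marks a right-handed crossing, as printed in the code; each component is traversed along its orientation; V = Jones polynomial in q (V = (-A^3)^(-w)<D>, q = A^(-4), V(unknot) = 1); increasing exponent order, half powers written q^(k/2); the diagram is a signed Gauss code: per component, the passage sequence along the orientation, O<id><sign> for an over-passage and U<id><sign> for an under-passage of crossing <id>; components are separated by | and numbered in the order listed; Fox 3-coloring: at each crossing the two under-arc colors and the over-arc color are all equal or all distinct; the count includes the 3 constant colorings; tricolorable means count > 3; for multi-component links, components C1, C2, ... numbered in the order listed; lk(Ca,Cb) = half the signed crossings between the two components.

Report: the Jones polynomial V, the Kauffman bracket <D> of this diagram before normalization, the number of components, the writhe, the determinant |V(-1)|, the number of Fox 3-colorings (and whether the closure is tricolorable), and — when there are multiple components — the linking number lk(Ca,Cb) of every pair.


V = -q^-7 + q^-6 - q^-5 + q^-4 + q^-2
<D> = -A^-7 - A + A^5 - A^9 + A^13 (w = -5)
1 component over 11 crossings, w = -5
3 Fox colorings among 3^11, |V(-1)| = 5: not tricolorable
why: w = -5 (over 11 crossings) is diagram-only; (-A^3)^(5) removes it from V


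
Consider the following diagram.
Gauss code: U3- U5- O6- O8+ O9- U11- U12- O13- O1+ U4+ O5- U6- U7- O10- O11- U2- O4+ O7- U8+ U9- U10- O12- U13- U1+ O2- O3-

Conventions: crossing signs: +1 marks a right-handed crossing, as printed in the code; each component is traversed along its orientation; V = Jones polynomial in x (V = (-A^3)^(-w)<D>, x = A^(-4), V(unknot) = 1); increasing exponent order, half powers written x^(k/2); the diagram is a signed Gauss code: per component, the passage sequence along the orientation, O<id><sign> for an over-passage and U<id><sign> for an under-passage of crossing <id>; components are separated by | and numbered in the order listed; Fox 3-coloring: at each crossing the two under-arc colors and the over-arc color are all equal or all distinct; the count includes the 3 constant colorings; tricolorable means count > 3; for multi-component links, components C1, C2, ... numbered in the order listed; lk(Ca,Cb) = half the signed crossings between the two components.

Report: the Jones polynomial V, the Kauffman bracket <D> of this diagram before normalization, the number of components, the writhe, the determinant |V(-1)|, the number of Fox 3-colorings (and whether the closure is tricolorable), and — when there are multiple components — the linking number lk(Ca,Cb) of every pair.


V = x^-8 - 2x^-7 + x^-6 - 2x^-5 + 2x^-4 + x^-2
<D> = -A^-13 - 2A^-5 + 2A^-1 - A^3 + 2A^7 - A^11 (w = -7)
1 component over 13 crossings, w = -7
27 Fox colorings among 3^13, |V(-1)| = 9: tricolorable
why: the span of V is 6, forcing >= 6 crossings in any diagram


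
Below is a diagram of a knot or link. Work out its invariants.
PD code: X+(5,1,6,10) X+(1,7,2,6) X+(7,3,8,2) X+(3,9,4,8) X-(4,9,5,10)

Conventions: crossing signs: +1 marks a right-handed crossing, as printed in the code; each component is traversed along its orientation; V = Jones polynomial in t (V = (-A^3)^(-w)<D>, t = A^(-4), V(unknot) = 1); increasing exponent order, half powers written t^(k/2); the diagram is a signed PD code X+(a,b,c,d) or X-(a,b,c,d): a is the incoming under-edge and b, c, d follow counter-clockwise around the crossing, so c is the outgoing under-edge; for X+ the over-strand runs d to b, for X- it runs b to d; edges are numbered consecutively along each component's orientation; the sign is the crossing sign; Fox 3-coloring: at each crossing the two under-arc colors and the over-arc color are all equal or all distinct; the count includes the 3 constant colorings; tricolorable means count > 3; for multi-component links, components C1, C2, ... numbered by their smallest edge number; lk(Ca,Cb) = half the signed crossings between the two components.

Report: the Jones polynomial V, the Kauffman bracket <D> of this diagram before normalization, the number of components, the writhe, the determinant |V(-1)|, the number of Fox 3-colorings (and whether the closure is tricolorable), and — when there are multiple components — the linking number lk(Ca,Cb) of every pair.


V(t) = t + t^3 - t^4
bracket: A^-7 - A^-3 - A^5, w = +3
1 component, writhe +3, over 5 crossings
det 3, colorings 9 of 3^5 — tricolorable
observation: w = +3 shifts under R1 moves; the (-A^3)^(-3) factor cancels that in V


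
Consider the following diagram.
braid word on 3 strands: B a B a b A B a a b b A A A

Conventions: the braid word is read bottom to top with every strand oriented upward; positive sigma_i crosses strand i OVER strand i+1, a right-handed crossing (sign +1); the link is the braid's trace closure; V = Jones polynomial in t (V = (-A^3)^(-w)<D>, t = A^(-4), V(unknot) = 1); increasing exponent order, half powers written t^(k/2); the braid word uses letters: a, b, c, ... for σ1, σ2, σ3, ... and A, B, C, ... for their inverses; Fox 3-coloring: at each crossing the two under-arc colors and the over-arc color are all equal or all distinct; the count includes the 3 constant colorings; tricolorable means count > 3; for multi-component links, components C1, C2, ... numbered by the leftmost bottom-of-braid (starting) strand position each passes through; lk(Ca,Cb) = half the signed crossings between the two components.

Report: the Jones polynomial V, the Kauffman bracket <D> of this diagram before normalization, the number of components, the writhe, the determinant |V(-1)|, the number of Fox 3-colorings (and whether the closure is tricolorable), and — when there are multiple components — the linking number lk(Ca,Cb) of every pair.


V = -t^-5 + 3t^-4 - 7t^-3 + 11t^-2 - 13t^-1 + 15 - 13t + 11t^2 - 7t^3 + 3t^4 - t^5
<D> = -A^-20 + 3A^-16 - 7A^-12 + 11A^-8 - 13A^-4 + 15 - 13A^4 + 11A^8 - 7A^12 + 3A^16 - A^20 (w = 0)
1 component over 14 crossings, w = 0
3 Fox colorings among 3^14, |V(-1)| = 85: not tricolorable
why: det 85 = |V(-1)|; not divisible by 3, so not tricolorable


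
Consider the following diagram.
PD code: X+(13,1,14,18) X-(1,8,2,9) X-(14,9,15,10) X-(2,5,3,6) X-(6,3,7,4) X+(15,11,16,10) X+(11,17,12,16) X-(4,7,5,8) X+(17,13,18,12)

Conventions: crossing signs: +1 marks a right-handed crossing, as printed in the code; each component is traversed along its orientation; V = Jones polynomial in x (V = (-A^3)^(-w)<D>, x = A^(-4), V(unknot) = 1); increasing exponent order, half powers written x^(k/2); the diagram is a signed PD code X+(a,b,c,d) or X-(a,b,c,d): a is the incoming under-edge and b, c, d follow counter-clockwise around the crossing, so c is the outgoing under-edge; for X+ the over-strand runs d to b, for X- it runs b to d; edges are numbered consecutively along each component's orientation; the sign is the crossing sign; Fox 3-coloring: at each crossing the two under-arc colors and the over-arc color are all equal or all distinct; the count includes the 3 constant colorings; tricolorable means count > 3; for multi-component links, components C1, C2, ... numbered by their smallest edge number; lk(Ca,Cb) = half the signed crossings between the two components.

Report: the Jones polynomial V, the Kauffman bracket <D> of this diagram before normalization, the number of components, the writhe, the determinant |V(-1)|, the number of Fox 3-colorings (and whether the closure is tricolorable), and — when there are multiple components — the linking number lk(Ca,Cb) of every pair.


V(x) = -x^-3 + x^-2 - x^-1 + 3 - x + x^2 - x^3
bracket: A^-15 - A^-11 + A^-7 - 3A^-3 + A - A^5 + A^9, w = -1
1 component, writhe -1, over 9 crossings
det 9, colorings 27 of 3^9 — tricolorable
observation: det 9 = |V(-1)|; divisible by 3, so tricolorable


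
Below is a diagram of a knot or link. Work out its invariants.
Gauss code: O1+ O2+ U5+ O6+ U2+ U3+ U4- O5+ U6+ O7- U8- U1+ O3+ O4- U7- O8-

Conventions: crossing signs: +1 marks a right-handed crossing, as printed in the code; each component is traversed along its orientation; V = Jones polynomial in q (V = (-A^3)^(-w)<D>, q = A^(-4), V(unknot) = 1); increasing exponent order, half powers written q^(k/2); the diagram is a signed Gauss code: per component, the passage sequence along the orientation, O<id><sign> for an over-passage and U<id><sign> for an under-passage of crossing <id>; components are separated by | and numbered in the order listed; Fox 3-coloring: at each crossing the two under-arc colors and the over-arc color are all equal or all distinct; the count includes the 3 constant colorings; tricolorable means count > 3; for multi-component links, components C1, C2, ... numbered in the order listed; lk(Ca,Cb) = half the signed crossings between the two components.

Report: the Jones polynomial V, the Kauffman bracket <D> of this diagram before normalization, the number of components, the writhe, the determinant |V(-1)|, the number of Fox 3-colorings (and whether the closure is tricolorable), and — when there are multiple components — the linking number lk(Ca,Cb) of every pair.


V = q + q^3 - q^4
<D> = -A^-10 + A^-6 + A^2 (w = +2)
1 component over 8 crossings, w = +2
9 Fox colorings among 3^8, |V(-1)| = 3: tricolorable
why: |V(-1)| = 3: so tricolorable, since 3 divides 3


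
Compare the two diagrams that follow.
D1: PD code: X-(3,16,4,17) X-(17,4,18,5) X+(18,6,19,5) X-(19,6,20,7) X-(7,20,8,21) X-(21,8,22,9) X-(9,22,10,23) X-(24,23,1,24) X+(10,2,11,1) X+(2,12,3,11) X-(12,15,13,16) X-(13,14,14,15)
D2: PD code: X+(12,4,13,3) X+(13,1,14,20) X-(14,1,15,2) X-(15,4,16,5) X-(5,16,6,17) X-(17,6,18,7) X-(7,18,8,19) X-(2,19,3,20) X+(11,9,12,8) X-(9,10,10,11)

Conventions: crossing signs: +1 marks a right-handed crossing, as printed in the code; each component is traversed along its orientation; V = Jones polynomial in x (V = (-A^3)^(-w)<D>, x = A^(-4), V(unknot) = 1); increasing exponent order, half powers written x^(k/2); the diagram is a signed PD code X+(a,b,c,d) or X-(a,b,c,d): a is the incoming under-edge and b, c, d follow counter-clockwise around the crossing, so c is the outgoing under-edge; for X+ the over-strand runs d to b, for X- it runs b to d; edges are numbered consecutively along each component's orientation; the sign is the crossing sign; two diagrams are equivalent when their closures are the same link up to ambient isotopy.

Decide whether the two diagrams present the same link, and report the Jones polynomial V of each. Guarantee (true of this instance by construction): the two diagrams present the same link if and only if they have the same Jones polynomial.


equivalent: yes
V(D1) = -x^-4 + x^-3 + x^-1  (w -6, c 12, <D> = A^-14 + A^-6 - A^-2)
V(D2) = -x^-4 + x^-3 + x^-1  [10 crossings, <D> = A^-8 + 1 - A^4, w = -4]
key observation: one V(x) for all 2 diagrams — one class (guaranteed)


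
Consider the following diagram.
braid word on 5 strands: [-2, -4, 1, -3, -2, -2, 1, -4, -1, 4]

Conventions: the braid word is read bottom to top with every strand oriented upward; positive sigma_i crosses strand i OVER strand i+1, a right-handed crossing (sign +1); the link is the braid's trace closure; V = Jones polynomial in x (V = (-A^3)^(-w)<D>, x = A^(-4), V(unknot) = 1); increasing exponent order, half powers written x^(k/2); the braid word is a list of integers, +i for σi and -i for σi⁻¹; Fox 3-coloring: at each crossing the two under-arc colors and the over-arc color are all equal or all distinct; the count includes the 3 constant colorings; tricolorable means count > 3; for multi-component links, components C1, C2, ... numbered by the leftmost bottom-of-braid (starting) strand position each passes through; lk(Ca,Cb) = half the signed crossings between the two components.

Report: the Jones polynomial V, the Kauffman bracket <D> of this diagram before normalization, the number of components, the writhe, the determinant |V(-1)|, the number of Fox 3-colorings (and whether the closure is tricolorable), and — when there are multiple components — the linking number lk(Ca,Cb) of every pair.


V = -x^-4 + x^-3 + x^-1
<D> = A^-8 + 1 - A^4 (w = -4)
1 component over 10 crossings, w = -4
9 Fox colorings among 3^10, |V(-1)| = 3: tricolorable
why: w = -4 (over 10 crossings) is diagram-only; (-A^3)^(4) removes it from V


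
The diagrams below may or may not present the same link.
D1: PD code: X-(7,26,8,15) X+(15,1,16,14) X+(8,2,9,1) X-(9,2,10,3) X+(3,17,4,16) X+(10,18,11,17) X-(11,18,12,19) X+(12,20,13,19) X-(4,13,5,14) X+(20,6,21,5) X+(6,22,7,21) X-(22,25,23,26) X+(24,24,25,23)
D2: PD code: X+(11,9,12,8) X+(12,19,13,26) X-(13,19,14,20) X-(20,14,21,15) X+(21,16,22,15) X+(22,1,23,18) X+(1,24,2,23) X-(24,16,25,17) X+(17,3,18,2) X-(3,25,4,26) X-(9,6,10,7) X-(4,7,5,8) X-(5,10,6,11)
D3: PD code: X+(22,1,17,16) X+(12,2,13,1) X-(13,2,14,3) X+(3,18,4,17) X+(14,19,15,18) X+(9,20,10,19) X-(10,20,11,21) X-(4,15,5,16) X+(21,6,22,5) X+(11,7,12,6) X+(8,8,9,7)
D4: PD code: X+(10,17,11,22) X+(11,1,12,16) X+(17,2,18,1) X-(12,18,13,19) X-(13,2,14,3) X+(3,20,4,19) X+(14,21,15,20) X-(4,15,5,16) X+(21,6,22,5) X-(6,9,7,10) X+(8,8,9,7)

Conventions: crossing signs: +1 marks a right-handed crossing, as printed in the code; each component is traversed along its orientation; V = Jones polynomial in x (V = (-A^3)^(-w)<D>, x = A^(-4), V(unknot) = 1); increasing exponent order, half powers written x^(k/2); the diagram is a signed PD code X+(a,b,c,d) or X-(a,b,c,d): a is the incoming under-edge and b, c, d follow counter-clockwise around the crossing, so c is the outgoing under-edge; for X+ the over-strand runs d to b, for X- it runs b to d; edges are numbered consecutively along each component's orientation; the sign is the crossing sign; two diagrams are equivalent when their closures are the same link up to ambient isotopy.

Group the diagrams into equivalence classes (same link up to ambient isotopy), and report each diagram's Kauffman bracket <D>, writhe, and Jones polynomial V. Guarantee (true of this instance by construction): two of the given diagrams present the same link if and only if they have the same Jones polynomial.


equivalence classes: {D1, D3, D4} | {D2}
D1 (bracket A^-9 + A^-1 - A^3 + A^7; 13 crossings at w = +3): V = -x^(1/2) + x^(3/2) - x^(5/2) - x^(9/2)
V(D2) = -x^(-3/2) + x^(-1/2) - 2x^(1/2) + x^(3/2) - 2x^(5/2) + x^(7/2)  [13 crossings, <D> = -A^-17 + 2A^-13 - A^-9 + 2A^-5 - A^-1 + A^3, w = -1]
D3 (bracket A^-3 + A^5 - A^9 + A^13; 11 crossings at w = +5): V = -x^(1/2) + x^(3/2) - x^(5/2) - x^(9/2)
D4 (bracket A^-9 + A^-1 - A^3 + A^7; 11 crossings at w = +3): V = -x^(1/2) + x^(3/2) - x^(5/2) - x^(9/2)
observation: V(x) takes 2 values over 4 diagrams, fixing the grouping


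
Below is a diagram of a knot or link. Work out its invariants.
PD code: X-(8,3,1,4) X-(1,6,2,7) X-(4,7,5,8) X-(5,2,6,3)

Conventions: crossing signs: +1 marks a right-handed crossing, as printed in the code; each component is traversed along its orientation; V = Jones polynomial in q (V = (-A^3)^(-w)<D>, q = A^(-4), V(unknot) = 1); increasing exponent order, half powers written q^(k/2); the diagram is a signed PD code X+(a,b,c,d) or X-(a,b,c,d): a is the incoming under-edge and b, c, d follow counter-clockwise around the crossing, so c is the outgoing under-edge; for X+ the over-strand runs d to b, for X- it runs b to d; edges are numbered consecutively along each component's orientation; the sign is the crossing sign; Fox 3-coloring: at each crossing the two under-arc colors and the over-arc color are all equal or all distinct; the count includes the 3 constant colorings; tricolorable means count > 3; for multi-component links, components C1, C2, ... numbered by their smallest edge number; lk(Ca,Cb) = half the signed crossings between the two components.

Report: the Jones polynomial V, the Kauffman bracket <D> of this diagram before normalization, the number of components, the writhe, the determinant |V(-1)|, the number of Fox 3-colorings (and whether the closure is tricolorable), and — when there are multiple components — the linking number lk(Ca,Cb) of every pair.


V(q) = -q^-4 + q^-3 + q^-1
bracket: A^-8 + 1 - A^4, w = -4
1 component, writhe -4, over 4 crossings
det 3, colorings 9 of 3^4 — tricolorable
observation: w = -4 shifts under R1 moves; the (-A^3)^(4) factor cancels that in V


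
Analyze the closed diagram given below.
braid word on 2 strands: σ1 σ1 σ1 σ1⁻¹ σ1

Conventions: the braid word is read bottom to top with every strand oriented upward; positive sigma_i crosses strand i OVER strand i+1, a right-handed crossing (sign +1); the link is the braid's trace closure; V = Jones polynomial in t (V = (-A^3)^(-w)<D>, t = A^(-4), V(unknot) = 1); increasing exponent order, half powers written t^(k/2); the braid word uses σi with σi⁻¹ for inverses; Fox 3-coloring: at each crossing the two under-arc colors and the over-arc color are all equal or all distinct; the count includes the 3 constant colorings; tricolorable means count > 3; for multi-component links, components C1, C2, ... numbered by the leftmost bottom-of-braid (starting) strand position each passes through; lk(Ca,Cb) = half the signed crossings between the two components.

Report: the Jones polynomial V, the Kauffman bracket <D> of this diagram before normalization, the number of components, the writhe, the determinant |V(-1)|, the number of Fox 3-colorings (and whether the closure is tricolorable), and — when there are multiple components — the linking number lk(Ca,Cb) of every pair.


V = t + t^3 - t^4
<D> = A^-7 - A^-3 - A^5 (w = +3)
1 component over 5 crossings, w = +3
9 Fox colorings among 3^5, |V(-1)| = 3: tricolorable
why: inverse pairs cancel, leaving σ1 σ1 σ1


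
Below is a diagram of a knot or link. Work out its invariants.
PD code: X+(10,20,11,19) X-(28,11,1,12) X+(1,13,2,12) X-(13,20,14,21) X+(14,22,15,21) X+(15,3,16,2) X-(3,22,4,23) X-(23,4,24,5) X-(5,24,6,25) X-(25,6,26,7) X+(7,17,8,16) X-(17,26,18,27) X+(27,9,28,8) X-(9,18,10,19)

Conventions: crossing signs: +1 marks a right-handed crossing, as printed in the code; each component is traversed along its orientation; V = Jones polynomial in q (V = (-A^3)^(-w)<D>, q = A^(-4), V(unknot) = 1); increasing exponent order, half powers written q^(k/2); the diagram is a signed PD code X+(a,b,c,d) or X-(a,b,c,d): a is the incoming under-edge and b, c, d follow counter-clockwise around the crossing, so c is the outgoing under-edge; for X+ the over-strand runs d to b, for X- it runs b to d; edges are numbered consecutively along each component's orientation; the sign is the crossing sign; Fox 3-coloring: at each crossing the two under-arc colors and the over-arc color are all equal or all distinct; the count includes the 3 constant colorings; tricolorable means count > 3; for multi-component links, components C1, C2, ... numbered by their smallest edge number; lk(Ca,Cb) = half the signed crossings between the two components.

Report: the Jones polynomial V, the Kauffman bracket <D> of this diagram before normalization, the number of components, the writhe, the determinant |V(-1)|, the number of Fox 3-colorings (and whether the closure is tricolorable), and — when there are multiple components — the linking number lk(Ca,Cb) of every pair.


V(q) = -q^-6 + 2q^-5 - 3q^-4 + 4q^-3 - 4q^-2 + 4q^-1 - 2 + 2q - q^2
bracket: -A^-14 + 2A^-10 - 2A^-6 + 4A^-2 - 4A^2 + 4A^6 - 3A^10 + 2A^14 - A^18, w = -2
1 component, writhe -2, over 14 crossings
det 23, colorings 3 of 3^14 — not tricolorable
observation: w = -2 (over 14 crossings) is diagram-only; (-A^3)^(2) removes it from V


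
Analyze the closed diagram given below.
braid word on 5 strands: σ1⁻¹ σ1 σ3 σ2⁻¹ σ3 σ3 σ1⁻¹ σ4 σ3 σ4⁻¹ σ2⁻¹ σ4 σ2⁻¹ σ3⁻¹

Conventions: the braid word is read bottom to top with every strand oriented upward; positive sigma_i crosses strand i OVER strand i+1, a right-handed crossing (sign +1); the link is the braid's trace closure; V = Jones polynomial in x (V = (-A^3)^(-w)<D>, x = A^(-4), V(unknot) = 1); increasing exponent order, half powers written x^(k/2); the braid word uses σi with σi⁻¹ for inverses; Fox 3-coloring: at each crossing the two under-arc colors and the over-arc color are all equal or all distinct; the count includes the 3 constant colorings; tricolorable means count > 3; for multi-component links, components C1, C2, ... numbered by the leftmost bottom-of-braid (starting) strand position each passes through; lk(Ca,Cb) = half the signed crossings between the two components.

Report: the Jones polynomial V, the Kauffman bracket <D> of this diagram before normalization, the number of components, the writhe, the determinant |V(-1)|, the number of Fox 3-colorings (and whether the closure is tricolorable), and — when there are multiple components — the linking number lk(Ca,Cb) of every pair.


V(x) = -x^-3 + x^-2 - x^-1 + 3 - x + x^2 - x^3
bracket: -A^-12 + A^-8 - A^-4 + 3 - A^4 + A^8 - A^12, w = 0
1 component, writhe 0, over 14 crossings
det 9, colorings 27 of 3^14 — tricolorable
observation: V spans 6 powers of x: at least 6 crossings in any diagram


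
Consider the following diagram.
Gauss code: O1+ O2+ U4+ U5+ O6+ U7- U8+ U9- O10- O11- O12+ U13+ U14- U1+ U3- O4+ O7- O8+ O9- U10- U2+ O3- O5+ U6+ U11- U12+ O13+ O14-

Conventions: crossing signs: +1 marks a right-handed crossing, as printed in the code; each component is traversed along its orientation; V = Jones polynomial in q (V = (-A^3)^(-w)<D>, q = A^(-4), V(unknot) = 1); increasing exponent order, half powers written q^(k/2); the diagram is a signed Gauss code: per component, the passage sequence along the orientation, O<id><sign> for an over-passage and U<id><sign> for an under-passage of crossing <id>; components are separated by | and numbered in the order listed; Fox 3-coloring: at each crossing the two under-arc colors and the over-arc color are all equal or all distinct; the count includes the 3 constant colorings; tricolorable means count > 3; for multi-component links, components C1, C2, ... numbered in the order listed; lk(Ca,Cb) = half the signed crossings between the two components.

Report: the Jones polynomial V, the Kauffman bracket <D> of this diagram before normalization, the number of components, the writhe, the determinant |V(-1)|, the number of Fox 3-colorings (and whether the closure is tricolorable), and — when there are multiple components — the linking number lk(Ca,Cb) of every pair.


V(q) = -q^-1 + 2 - q + 2q^2 - q^3 + q^4 - q^5
bracket: -A^-14 + A^-10 - A^-6 + 2A^-2 - A^2 + 2A^6 - A^10, w = +2
1 component, writhe +2, over 14 crossings
det 9, colorings 9 of 3^14 — tricolorable
observation: V spans 6 powers of q: at least 6 crossings in any diagram


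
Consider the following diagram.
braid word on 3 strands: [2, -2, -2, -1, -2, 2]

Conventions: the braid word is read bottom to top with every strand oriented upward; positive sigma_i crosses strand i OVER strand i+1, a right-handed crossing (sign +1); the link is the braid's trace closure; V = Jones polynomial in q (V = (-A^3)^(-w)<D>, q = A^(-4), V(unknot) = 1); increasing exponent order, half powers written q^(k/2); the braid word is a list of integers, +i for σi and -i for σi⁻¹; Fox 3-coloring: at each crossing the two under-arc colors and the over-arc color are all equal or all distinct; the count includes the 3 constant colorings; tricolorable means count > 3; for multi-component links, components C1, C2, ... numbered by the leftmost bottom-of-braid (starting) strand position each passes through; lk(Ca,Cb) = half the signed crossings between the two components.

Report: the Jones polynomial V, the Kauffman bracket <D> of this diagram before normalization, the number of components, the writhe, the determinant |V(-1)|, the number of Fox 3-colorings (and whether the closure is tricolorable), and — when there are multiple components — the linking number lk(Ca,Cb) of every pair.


Jones polynomial: V(q) = 1
<D> = A^-6; writhe -2
components 1, writhe -2 (6 crossings)
3-colorings: 3 of 3^6, det 1 — not tricolorable
note: det 1 = |V(-1)|; not divisible by 3, so not tricolorable


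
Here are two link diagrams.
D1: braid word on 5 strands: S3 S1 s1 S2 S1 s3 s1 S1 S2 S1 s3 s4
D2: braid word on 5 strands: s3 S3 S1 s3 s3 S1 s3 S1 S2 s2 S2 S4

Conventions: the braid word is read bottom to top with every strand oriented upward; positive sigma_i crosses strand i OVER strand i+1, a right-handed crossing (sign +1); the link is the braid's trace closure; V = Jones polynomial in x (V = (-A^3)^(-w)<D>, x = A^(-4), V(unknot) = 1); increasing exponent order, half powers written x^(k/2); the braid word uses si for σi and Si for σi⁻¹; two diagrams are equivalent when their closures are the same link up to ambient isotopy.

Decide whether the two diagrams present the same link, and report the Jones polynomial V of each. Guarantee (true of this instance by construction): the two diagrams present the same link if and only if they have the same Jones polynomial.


same link: no
V(D1) = -x^-4 + x^-3 + x^-1  [12 crossings, <D> = A^-2 + A^6 - A^10, w = -2]
D2 (bracket -A^-18 + A^-14 - A^-10 + 3A^-6 - A^-2 + A^2 - A^6; 12 crossings at w = -2): V = -x^-3 + x^-2 - x^-1 + 3 - x + x^2 - x^3
note: 2 classes among 2 diagrams; unequal V(x) rules out equality
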